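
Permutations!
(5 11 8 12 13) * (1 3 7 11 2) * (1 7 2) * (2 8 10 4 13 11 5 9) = (1 3 8 12 11 10 4 13 9 2 7 5) = [0, 3, 7, 8, 13, 1, 6, 5, 12, 2, 4, 10, 11, 9]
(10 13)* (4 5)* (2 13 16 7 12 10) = [0, 1, 13, 3, 5, 4, 6, 12, 8, 9, 16, 11, 10, 2, 14, 15, 7] = (2 13)(4 5)(7 12 10 16)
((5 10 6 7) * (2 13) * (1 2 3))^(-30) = (1 13)(2 3)(5 6)(7 10) = [0, 13, 3, 2, 4, 6, 5, 10, 8, 9, 7, 11, 12, 1]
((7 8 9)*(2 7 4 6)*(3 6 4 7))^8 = (2 6 3)(7 9 8) = [0, 1, 6, 2, 4, 5, 3, 9, 7, 8]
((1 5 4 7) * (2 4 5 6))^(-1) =(1 7 4 2 6) =[0, 7, 6, 3, 2, 5, 1, 4]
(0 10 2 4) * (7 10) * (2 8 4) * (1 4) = (0 7 10 8 1 4) = [7, 4, 2, 3, 0, 5, 6, 10, 1, 9, 8]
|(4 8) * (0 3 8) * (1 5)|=|(0 3 8 4)(1 5)|=4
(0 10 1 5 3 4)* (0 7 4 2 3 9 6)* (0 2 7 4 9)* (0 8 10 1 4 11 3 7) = (0 1 5 8 10 4 11 3)(2 7 9 6) = [1, 5, 7, 0, 11, 8, 2, 9, 10, 6, 4, 3]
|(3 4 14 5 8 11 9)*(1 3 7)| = |(1 3 4 14 5 8 11 9 7)| = 9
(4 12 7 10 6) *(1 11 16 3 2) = (1 11 16 3 2)(4 12 7 10 6) = [0, 11, 1, 2, 12, 5, 4, 10, 8, 9, 6, 16, 7, 13, 14, 15, 3]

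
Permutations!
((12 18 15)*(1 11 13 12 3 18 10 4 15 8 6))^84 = (1 3 12 6 15 13 8 4 11 18 10) = [0, 3, 2, 12, 11, 5, 15, 7, 4, 9, 1, 18, 6, 8, 14, 13, 16, 17, 10]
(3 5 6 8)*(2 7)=(2 7)(3 5 6 8)=[0, 1, 7, 5, 4, 6, 8, 2, 3]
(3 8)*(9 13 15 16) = (3 8)(9 13 15 16) = [0, 1, 2, 8, 4, 5, 6, 7, 3, 13, 10, 11, 12, 15, 14, 16, 9]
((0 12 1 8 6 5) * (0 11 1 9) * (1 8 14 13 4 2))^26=(0 9 12)(1 14 13 4 2)(5 8)(6 11)=[9, 14, 1, 3, 2, 8, 11, 7, 5, 12, 10, 6, 0, 4, 13]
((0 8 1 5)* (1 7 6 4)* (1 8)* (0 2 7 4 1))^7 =[0, 2, 6, 3, 8, 7, 5, 1, 4] =(1 2 6 5 7)(4 8)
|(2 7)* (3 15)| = 2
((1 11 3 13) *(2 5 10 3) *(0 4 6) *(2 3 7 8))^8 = (13)(0 6 4)(2 7 5 8 10) = [6, 1, 7, 3, 0, 8, 4, 5, 10, 9, 2, 11, 12, 13]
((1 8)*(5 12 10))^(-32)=(5 12 10)=[0, 1, 2, 3, 4, 12, 6, 7, 8, 9, 5, 11, 10]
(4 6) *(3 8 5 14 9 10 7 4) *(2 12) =(2 12)(3 8 5 14 9 10 7 4 6) =[0, 1, 12, 8, 6, 14, 3, 4, 5, 10, 7, 11, 2, 13, 9]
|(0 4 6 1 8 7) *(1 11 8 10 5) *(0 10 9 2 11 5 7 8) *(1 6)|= 6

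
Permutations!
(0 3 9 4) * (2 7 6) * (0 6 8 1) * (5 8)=(0 3 9 4 6 2 7 5 8 1)=[3, 0, 7, 9, 6, 8, 2, 5, 1, 4]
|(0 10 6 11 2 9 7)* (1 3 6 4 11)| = |(0 10 4 11 2 9 7)(1 3 6)| = 21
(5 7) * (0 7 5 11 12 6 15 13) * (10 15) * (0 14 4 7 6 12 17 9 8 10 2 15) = [6, 1, 15, 3, 7, 5, 2, 11, 10, 8, 0, 17, 12, 14, 4, 13, 16, 9] = (0 6 2 15 13 14 4 7 11 17 9 8 10)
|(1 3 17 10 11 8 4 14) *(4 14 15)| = |(1 3 17 10 11 8 14)(4 15)| = 14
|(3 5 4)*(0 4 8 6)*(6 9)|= |(0 4 3 5 8 9 6)|= 7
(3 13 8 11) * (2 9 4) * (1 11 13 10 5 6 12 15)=[0, 11, 9, 10, 2, 6, 12, 7, 13, 4, 5, 3, 15, 8, 14, 1]=(1 11 3 10 5 6 12 15)(2 9 4)(8 13)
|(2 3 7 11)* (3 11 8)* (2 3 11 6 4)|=12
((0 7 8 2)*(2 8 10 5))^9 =[2, 1, 5, 3, 4, 10, 6, 0, 8, 9, 7] =(0 2 5 10 7)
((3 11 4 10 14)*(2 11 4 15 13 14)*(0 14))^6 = [11, 1, 3, 13, 0, 5, 6, 7, 8, 9, 14, 4, 12, 2, 15, 10] = (0 11 4)(2 3 13)(10 14 15)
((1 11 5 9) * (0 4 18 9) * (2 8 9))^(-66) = (0 1 2)(4 11 8)(5 9 18) = [1, 2, 0, 3, 11, 9, 6, 7, 4, 18, 10, 8, 12, 13, 14, 15, 16, 17, 5]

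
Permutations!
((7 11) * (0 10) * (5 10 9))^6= (11)(0 5)(9 10)= [5, 1, 2, 3, 4, 0, 6, 7, 8, 10, 9, 11]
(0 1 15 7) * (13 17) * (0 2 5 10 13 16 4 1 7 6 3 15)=(0 7 2 5 10 13 17 16 4 1)(3 15 6)=[7, 0, 5, 15, 1, 10, 3, 2, 8, 9, 13, 11, 12, 17, 14, 6, 4, 16]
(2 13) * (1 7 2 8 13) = (1 7 2)(8 13) = [0, 7, 1, 3, 4, 5, 6, 2, 13, 9, 10, 11, 12, 8]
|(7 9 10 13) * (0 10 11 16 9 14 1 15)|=21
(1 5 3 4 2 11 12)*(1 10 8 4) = (1 5 3)(2 11 12 10 8 4) = [0, 5, 11, 1, 2, 3, 6, 7, 4, 9, 8, 12, 10]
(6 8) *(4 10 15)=(4 10 15)(6 8)=[0, 1, 2, 3, 10, 5, 8, 7, 6, 9, 15, 11, 12, 13, 14, 4]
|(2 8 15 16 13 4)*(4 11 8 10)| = |(2 10 4)(8 15 16 13 11)| = 15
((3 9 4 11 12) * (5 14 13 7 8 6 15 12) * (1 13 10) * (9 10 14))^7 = (1 3 15 8 13 10 12 6 7)(4 9 5 11) = [0, 3, 2, 15, 9, 11, 7, 1, 13, 5, 12, 4, 6, 10, 14, 8]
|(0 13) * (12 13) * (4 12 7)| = |(0 7 4 12 13)| = 5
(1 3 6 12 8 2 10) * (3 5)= (1 5 3 6 12 8 2 10)= [0, 5, 10, 6, 4, 3, 12, 7, 2, 9, 1, 11, 8]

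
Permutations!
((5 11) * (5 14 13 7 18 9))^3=(5 13 9 14 18 11 7)=[0, 1, 2, 3, 4, 13, 6, 5, 8, 14, 10, 7, 12, 9, 18, 15, 16, 17, 11]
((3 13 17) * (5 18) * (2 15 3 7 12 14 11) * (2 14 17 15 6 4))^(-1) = (2 4 6)(3 15 13)(5 18)(7 17 12)(11 14) = [0, 1, 4, 15, 6, 18, 2, 17, 8, 9, 10, 14, 7, 3, 11, 13, 16, 12, 5]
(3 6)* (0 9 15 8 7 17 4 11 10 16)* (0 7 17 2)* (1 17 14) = [9, 17, 0, 6, 11, 5, 3, 2, 14, 15, 16, 10, 12, 13, 1, 8, 7, 4] = (0 9 15 8 14 1 17 4 11 10 16 7 2)(3 6)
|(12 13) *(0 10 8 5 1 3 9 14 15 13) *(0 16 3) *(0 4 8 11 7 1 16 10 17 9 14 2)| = 52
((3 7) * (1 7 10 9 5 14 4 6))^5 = (1 5 7 14 3 4 10 6 9) = [0, 5, 2, 4, 10, 7, 9, 14, 8, 1, 6, 11, 12, 13, 3]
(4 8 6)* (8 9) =[0, 1, 2, 3, 9, 5, 4, 7, 6, 8] =(4 9 8 6)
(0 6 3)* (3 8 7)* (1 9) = (0 6 8 7 3)(1 9) = [6, 9, 2, 0, 4, 5, 8, 3, 7, 1]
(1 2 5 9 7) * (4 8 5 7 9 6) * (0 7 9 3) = [7, 2, 9, 0, 8, 6, 4, 1, 5, 3] = (0 7 1 2 9 3)(4 8 5 6)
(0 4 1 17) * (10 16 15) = [4, 17, 2, 3, 1, 5, 6, 7, 8, 9, 16, 11, 12, 13, 14, 10, 15, 0] = (0 4 1 17)(10 16 15)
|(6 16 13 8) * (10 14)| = |(6 16 13 8)(10 14)| = 4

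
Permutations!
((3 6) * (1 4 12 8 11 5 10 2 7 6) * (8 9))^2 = (1 12 8 5 2 6)(3 4 9 11 10 7) = [0, 12, 6, 4, 9, 2, 1, 3, 5, 11, 7, 10, 8]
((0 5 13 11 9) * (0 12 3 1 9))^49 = (0 5 13 11)(1 9 12 3) = [5, 9, 2, 1, 4, 13, 6, 7, 8, 12, 10, 0, 3, 11]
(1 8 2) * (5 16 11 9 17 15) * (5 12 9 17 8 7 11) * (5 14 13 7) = (1 5 16 14 13 7 11 17 15 12 9 8 2) = [0, 5, 1, 3, 4, 16, 6, 11, 2, 8, 10, 17, 9, 7, 13, 12, 14, 15]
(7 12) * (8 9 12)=[0, 1, 2, 3, 4, 5, 6, 8, 9, 12, 10, 11, 7]=(7 8 9 12)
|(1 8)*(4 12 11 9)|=|(1 8)(4 12 11 9)|=4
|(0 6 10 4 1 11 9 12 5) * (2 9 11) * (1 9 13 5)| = 10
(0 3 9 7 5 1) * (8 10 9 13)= [3, 0, 2, 13, 4, 1, 6, 5, 10, 7, 9, 11, 12, 8]= (0 3 13 8 10 9 7 5 1)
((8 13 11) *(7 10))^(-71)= (7 10)(8 13 11)= [0, 1, 2, 3, 4, 5, 6, 10, 13, 9, 7, 8, 12, 11]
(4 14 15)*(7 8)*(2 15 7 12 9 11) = [0, 1, 15, 3, 14, 5, 6, 8, 12, 11, 10, 2, 9, 13, 7, 4] = (2 15 4 14 7 8 12 9 11)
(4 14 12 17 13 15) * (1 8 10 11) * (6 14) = [0, 8, 2, 3, 6, 5, 14, 7, 10, 9, 11, 1, 17, 15, 12, 4, 16, 13] = (1 8 10 11)(4 6 14 12 17 13 15)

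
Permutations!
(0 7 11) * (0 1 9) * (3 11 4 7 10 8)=(0 10 8 3 11 1 9)(4 7)=[10, 9, 2, 11, 7, 5, 6, 4, 3, 0, 8, 1]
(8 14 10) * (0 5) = (0 5)(8 14 10) = [5, 1, 2, 3, 4, 0, 6, 7, 14, 9, 8, 11, 12, 13, 10]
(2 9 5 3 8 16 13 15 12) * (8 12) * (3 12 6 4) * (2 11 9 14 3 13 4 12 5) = (2 14 3 6 12 11 9)(4 13 15 8 16) = [0, 1, 14, 6, 13, 5, 12, 7, 16, 2, 10, 9, 11, 15, 3, 8, 4]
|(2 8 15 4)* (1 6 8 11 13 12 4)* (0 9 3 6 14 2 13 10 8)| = |(0 9 3 6)(1 14 2 11 10 8 15)(4 13 12)| = 84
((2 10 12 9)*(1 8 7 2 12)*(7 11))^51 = (1 7)(2 8)(9 12)(10 11) = [0, 7, 8, 3, 4, 5, 6, 1, 2, 12, 11, 10, 9]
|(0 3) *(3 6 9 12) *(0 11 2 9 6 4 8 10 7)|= |(0 4 8 10 7)(2 9 12 3 11)|= 5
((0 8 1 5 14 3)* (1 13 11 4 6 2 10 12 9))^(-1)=(0 3 14 5 1 9 12 10 2 6 4 11 13 8)=[3, 9, 6, 14, 11, 1, 4, 7, 0, 12, 2, 13, 10, 8, 5]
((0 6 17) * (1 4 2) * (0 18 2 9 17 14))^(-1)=(0 14 6)(1 2 18 17 9 4)=[14, 2, 18, 3, 1, 5, 0, 7, 8, 4, 10, 11, 12, 13, 6, 15, 16, 9, 17]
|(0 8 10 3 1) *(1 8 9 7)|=|(0 9 7 1)(3 8 10)|=12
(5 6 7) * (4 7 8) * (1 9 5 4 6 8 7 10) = (1 9 5 8 6 7 4 10) = [0, 9, 2, 3, 10, 8, 7, 4, 6, 5, 1]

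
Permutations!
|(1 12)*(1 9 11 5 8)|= 6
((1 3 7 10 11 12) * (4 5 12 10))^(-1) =(1 12 5 4 7 3)(10 11) =[0, 12, 2, 1, 7, 4, 6, 3, 8, 9, 11, 10, 5]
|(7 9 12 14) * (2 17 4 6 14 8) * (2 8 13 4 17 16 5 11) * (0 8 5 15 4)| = 14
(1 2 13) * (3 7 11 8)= (1 2 13)(3 7 11 8)= [0, 2, 13, 7, 4, 5, 6, 11, 3, 9, 10, 8, 12, 1]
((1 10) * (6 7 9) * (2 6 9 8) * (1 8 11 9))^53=[0, 7, 1, 3, 4, 5, 10, 8, 9, 6, 11, 2]=(1 7 8 9 6 10 11 2)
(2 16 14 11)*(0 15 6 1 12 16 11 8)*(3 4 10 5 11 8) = (0 15 6 1 12 16 14 3 4 10 5 11 2 8) = [15, 12, 8, 4, 10, 11, 1, 7, 0, 9, 5, 2, 16, 13, 3, 6, 14]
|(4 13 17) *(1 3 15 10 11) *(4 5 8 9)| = 30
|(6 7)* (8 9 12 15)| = 4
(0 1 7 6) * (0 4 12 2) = (0 1 7 6 4 12 2) = [1, 7, 0, 3, 12, 5, 4, 6, 8, 9, 10, 11, 2]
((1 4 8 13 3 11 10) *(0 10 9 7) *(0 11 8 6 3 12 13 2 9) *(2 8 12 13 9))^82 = (13)(0 1 6 12 7)(3 9 11 10 4) = [1, 6, 2, 9, 3, 5, 12, 0, 8, 11, 4, 10, 7, 13]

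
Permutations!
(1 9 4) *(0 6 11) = [6, 9, 2, 3, 1, 5, 11, 7, 8, 4, 10, 0] = (0 6 11)(1 9 4)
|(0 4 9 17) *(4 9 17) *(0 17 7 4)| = |(17)(0 9)(4 7)| = 2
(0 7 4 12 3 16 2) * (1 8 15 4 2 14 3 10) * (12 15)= (0 7 2)(1 8 12 10)(3 16 14)(4 15)= [7, 8, 0, 16, 15, 5, 6, 2, 12, 9, 1, 11, 10, 13, 3, 4, 14]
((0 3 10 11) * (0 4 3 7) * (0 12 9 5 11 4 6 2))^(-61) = [9, 1, 12, 4, 10, 2, 7, 5, 8, 6, 3, 0, 11] = (0 9 6 7 5 2 12 11)(3 4 10)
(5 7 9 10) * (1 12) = (1 12)(5 7 9 10) = [0, 12, 2, 3, 4, 7, 6, 9, 8, 10, 5, 11, 1]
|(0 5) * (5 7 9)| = 4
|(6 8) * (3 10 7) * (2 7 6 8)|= 5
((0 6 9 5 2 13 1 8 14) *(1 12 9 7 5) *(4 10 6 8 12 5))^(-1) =(0 14 8)(1 9 12)(2 5 13)(4 7 6 10) =[14, 9, 5, 3, 7, 13, 10, 6, 0, 12, 4, 11, 1, 2, 8]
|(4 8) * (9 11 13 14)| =|(4 8)(9 11 13 14)| =4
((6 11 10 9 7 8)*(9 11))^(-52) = (11) = [0, 1, 2, 3, 4, 5, 6, 7, 8, 9, 10, 11]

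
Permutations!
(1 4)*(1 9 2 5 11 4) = (2 5 11 4 9) = [0, 1, 5, 3, 9, 11, 6, 7, 8, 2, 10, 4]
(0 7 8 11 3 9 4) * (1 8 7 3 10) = (0 3 9 4)(1 8 11 10) = [3, 8, 2, 9, 0, 5, 6, 7, 11, 4, 1, 10]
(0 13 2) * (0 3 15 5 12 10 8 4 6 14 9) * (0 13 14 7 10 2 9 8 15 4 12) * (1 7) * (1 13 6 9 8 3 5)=(0 14 3 4 9 6 13 8 12 2 5)(1 7 10 15)=[14, 7, 5, 4, 9, 0, 13, 10, 12, 6, 15, 11, 2, 8, 3, 1]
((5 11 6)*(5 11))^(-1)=(6 11)=[0, 1, 2, 3, 4, 5, 11, 7, 8, 9, 10, 6]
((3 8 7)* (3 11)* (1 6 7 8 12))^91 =(1 6 7 11 3 12) =[0, 6, 2, 12, 4, 5, 7, 11, 8, 9, 10, 3, 1]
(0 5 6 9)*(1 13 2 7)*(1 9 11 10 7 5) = (0 1 13 2 5 6 11 10 7 9) = [1, 13, 5, 3, 4, 6, 11, 9, 8, 0, 7, 10, 12, 2]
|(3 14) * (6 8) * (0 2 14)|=4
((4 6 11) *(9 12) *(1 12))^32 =(1 9 12)(4 11 6) =[0, 9, 2, 3, 11, 5, 4, 7, 8, 12, 10, 6, 1]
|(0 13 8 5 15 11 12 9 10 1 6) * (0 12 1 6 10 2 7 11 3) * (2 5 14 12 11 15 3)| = 24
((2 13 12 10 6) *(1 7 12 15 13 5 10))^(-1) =(1 12 7)(2 6 10 5)(13 15) =[0, 12, 6, 3, 4, 2, 10, 1, 8, 9, 5, 11, 7, 15, 14, 13]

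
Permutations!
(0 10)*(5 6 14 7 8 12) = [10, 1, 2, 3, 4, 6, 14, 8, 12, 9, 0, 11, 5, 13, 7] = (0 10)(5 6 14 7 8 12)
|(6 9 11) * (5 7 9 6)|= 4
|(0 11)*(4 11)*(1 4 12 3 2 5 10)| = |(0 12 3 2 5 10 1 4 11)| = 9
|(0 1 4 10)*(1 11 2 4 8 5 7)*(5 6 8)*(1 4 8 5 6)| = 10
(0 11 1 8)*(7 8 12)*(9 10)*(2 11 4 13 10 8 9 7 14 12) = (0 4 13 10 7 9 8)(1 2 11)(12 14) = [4, 2, 11, 3, 13, 5, 6, 9, 0, 8, 7, 1, 14, 10, 12]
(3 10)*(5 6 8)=[0, 1, 2, 10, 4, 6, 8, 7, 5, 9, 3]=(3 10)(5 6 8)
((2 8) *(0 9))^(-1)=(0 9)(2 8)=[9, 1, 8, 3, 4, 5, 6, 7, 2, 0]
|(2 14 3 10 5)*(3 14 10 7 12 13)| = |(14)(2 10 5)(3 7 12 13)| = 12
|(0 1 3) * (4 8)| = |(0 1 3)(4 8)| = 6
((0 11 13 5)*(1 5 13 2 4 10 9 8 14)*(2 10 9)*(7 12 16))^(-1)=(0 5 1 14 8 9 4 2 10 11)(7 16 12)=[5, 14, 10, 3, 2, 1, 6, 16, 9, 4, 11, 0, 7, 13, 8, 15, 12]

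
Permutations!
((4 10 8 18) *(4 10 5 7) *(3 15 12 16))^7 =[0, 1, 2, 16, 5, 7, 6, 4, 18, 9, 8, 11, 15, 13, 14, 3, 12, 17, 10] =(3 16 12 15)(4 5 7)(8 18 10)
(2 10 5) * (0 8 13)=(0 8 13)(2 10 5)=[8, 1, 10, 3, 4, 2, 6, 7, 13, 9, 5, 11, 12, 0]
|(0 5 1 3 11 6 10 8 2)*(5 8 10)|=15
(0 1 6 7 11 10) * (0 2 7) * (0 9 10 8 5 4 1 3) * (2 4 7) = (0 3)(1 6 9 10 4)(5 7 11 8) = [3, 6, 2, 0, 1, 7, 9, 11, 5, 10, 4, 8]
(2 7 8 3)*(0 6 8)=(0 6 8 3 2 7)=[6, 1, 7, 2, 4, 5, 8, 0, 3]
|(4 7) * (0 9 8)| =6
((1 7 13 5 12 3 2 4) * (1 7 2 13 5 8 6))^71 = (1 2 4 7 5 12 3 13 8 6) = [0, 2, 4, 13, 7, 12, 1, 5, 6, 9, 10, 11, 3, 8]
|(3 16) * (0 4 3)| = |(0 4 3 16)| = 4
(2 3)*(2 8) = (2 3 8) = [0, 1, 3, 8, 4, 5, 6, 7, 2]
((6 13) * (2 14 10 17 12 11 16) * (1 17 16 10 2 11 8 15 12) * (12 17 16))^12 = (1 12)(8 16)(10 17)(11 15) = [0, 12, 2, 3, 4, 5, 6, 7, 16, 9, 17, 15, 1, 13, 14, 11, 8, 10]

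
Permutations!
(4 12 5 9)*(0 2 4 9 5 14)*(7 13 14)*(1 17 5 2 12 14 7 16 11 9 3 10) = (0 12 16 11 9 3 10 1 17 5 2 4 14)(7 13) = [12, 17, 4, 10, 14, 2, 6, 13, 8, 3, 1, 9, 16, 7, 0, 15, 11, 5]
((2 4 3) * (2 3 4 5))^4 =(5) =[0, 1, 2, 3, 4, 5]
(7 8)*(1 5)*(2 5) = (1 2 5)(7 8) = [0, 2, 5, 3, 4, 1, 6, 8, 7]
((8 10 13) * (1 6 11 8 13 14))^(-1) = (1 14 10 8 11 6) = [0, 14, 2, 3, 4, 5, 1, 7, 11, 9, 8, 6, 12, 13, 10]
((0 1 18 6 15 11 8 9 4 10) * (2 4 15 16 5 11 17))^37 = (0 15 16 10 9 6 4 8 18 2 11 1 17 5) = [15, 17, 11, 3, 8, 0, 4, 7, 18, 6, 9, 1, 12, 13, 14, 16, 10, 5, 2]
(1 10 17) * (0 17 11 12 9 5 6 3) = (0 17 1 10 11 12 9 5 6 3) = [17, 10, 2, 0, 4, 6, 3, 7, 8, 5, 11, 12, 9, 13, 14, 15, 16, 1]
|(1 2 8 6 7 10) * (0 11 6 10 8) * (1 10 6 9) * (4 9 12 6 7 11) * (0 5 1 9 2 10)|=6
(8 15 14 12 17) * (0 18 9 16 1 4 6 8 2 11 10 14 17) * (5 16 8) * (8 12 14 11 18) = (0 8 15 17 2 18 9 12)(1 4 6 5 16)(10 11) = [8, 4, 18, 3, 6, 16, 5, 7, 15, 12, 11, 10, 0, 13, 14, 17, 1, 2, 9]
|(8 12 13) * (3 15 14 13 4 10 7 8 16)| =5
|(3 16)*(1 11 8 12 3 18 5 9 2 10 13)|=12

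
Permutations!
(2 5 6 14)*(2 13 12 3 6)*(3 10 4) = (2 5)(3 6 14 13 12 10 4) = [0, 1, 5, 6, 3, 2, 14, 7, 8, 9, 4, 11, 10, 12, 13]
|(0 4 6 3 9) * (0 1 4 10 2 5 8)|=5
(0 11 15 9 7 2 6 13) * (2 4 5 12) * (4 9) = [11, 1, 6, 3, 5, 12, 13, 9, 8, 7, 10, 15, 2, 0, 14, 4] = (0 11 15 4 5 12 2 6 13)(7 9)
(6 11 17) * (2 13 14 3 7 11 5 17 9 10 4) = [0, 1, 13, 7, 2, 17, 5, 11, 8, 10, 4, 9, 12, 14, 3, 15, 16, 6] = (2 13 14 3 7 11 9 10 4)(5 17 6)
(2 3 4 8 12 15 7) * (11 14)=[0, 1, 3, 4, 8, 5, 6, 2, 12, 9, 10, 14, 15, 13, 11, 7]=(2 3 4 8 12 15 7)(11 14)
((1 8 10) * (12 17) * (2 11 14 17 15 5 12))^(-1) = (1 10 8)(2 17 14 11)(5 15 12) = [0, 10, 17, 3, 4, 15, 6, 7, 1, 9, 8, 2, 5, 13, 11, 12, 16, 14]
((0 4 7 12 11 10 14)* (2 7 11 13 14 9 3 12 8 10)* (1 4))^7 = (0 10 1 9 4 3 11 12 2 13 7 14 8) = [10, 9, 13, 11, 3, 5, 6, 14, 0, 4, 1, 12, 2, 7, 8]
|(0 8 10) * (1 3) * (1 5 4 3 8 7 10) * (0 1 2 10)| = 12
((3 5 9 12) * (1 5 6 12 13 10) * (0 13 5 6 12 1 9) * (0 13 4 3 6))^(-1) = (0 1 6 12 3 4)(5 9 10 13) = [1, 6, 2, 4, 0, 9, 12, 7, 8, 10, 13, 11, 3, 5]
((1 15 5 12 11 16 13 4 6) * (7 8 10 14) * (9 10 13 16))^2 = (16)(1 5 11 10 7 13 6 15 12 9 14 8 4) = [0, 5, 2, 3, 1, 11, 15, 13, 4, 14, 7, 10, 9, 6, 8, 12, 16]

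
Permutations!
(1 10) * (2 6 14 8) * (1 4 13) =(1 10 4 13)(2 6 14 8) =[0, 10, 6, 3, 13, 5, 14, 7, 2, 9, 4, 11, 12, 1, 8]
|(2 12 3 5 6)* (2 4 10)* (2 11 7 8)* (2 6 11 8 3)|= |(2 12)(3 5 11 7)(4 10 8 6)|= 4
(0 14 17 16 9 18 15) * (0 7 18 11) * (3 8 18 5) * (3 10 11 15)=[14, 1, 2, 8, 4, 10, 6, 5, 18, 15, 11, 0, 12, 13, 17, 7, 9, 16, 3]=(0 14 17 16 9 15 7 5 10 11)(3 8 18)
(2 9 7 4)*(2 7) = (2 9)(4 7) = [0, 1, 9, 3, 7, 5, 6, 4, 8, 2]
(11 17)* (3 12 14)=[0, 1, 2, 12, 4, 5, 6, 7, 8, 9, 10, 17, 14, 13, 3, 15, 16, 11]=(3 12 14)(11 17)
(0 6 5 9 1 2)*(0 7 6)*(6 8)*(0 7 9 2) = (0 7 8 6 5 2 9 1) = [7, 0, 9, 3, 4, 2, 5, 8, 6, 1]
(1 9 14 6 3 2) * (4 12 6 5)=[0, 9, 1, 2, 12, 4, 3, 7, 8, 14, 10, 11, 6, 13, 5]=(1 9 14 5 4 12 6 3 2)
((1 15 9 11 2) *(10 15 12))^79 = (1 10 9 2 12 15 11) = [0, 10, 12, 3, 4, 5, 6, 7, 8, 2, 9, 1, 15, 13, 14, 11]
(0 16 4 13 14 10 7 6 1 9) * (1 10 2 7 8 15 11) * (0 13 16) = (1 9 13 14 2 7 6 10 8 15 11)(4 16) = [0, 9, 7, 3, 16, 5, 10, 6, 15, 13, 8, 1, 12, 14, 2, 11, 4]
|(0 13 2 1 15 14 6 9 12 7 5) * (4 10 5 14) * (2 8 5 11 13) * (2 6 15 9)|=15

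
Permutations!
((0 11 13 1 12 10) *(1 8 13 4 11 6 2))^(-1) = (0 10 12 1 2 6)(4 11)(8 13) = [10, 2, 6, 3, 11, 5, 0, 7, 13, 9, 12, 4, 1, 8]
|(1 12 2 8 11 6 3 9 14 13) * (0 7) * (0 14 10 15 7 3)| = |(0 3 9 10 15 7 14 13 1 12 2 8 11 6)| = 14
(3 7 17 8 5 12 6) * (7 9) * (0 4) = (0 4)(3 9 7 17 8 5 12 6) = [4, 1, 2, 9, 0, 12, 3, 17, 5, 7, 10, 11, 6, 13, 14, 15, 16, 8]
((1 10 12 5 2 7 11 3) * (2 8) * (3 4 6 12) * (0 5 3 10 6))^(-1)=(0 4 11 7 2 8 5)(1 3 12 6)=[4, 3, 8, 12, 11, 0, 1, 2, 5, 9, 10, 7, 6]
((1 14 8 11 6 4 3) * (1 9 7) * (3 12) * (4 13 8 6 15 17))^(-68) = (1 3 17 8 14 9 4 11 6 7 12 15 13) = [0, 3, 2, 17, 11, 5, 7, 12, 14, 4, 10, 6, 15, 1, 9, 13, 16, 8]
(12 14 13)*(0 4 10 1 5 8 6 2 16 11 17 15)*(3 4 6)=(0 6 2 16 11 17 15)(1 5 8 3 4 10)(12 14 13)=[6, 5, 16, 4, 10, 8, 2, 7, 3, 9, 1, 17, 14, 12, 13, 0, 11, 15]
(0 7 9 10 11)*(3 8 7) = [3, 1, 2, 8, 4, 5, 6, 9, 7, 10, 11, 0] = (0 3 8 7 9 10 11)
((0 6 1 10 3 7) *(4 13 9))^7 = (0 6 1 10 3 7)(4 13 9) = [6, 10, 2, 7, 13, 5, 1, 0, 8, 4, 3, 11, 12, 9]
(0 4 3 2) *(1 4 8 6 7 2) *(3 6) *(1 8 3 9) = (0 3 8 9 1 4 6 7 2) = [3, 4, 0, 8, 6, 5, 7, 2, 9, 1]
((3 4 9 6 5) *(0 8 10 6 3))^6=(0 8 10 6 5)=[8, 1, 2, 3, 4, 0, 5, 7, 10, 9, 6]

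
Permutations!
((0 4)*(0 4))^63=[0, 1, 2, 3, 4]=(4)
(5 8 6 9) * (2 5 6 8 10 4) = (2 5 10 4)(6 9) = [0, 1, 5, 3, 2, 10, 9, 7, 8, 6, 4]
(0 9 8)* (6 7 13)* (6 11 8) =(0 9 6 7 13 11 8) =[9, 1, 2, 3, 4, 5, 7, 13, 0, 6, 10, 8, 12, 11]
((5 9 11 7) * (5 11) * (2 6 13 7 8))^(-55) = (2 8 11 7 13 6)(5 9) = [0, 1, 8, 3, 4, 9, 2, 13, 11, 5, 10, 7, 12, 6]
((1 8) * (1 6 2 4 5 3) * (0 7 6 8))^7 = [1, 3, 6, 5, 2, 4, 7, 0, 8] = (8)(0 1 3 5 4 2 6 7)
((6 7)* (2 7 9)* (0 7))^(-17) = (0 9 7 2 6) = [9, 1, 6, 3, 4, 5, 0, 2, 8, 7]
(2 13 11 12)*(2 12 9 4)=(2 13 11 9 4)=[0, 1, 13, 3, 2, 5, 6, 7, 8, 4, 10, 9, 12, 11]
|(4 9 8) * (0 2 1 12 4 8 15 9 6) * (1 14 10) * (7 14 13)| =10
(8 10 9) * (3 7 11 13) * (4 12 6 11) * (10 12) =(3 7 4 10 9 8 12 6 11 13) =[0, 1, 2, 7, 10, 5, 11, 4, 12, 8, 9, 13, 6, 3]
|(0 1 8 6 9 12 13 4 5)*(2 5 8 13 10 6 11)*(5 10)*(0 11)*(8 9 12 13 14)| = 12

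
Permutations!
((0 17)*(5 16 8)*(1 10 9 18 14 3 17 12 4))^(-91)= (0 17 3 14 18 9 10 1 4 12)(5 8 16)= [17, 4, 2, 14, 12, 8, 6, 7, 16, 10, 1, 11, 0, 13, 18, 15, 5, 3, 9]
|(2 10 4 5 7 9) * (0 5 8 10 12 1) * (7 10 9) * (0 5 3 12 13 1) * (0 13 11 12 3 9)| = |(0 9 2 11 12 13 1 5 10 4 8)| = 11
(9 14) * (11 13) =(9 14)(11 13) =[0, 1, 2, 3, 4, 5, 6, 7, 8, 14, 10, 13, 12, 11, 9]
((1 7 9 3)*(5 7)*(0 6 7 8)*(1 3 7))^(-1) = [8, 6, 2, 3, 4, 1, 0, 9, 5, 7] = (0 8 5 1 6)(7 9)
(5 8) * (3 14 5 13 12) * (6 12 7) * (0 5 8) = (0 5)(3 14 8 13 7 6 12) = [5, 1, 2, 14, 4, 0, 12, 6, 13, 9, 10, 11, 3, 7, 8]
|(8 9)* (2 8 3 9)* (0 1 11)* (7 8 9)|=|(0 1 11)(2 9 3 7 8)|=15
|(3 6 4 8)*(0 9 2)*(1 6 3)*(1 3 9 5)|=|(0 5 1 6 4 8 3 9 2)|=9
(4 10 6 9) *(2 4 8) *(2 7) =[0, 1, 4, 3, 10, 5, 9, 2, 7, 8, 6] =(2 4 10 6 9 8 7)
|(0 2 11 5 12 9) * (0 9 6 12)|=|(0 2 11 5)(6 12)|=4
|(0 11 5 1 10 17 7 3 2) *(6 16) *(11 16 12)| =12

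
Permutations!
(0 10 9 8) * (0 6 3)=(0 10 9 8 6 3)=[10, 1, 2, 0, 4, 5, 3, 7, 6, 8, 9]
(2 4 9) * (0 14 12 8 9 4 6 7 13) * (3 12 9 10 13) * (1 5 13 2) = (0 14 9 1 5 13)(2 6 7 3 12 8 10) = [14, 5, 6, 12, 4, 13, 7, 3, 10, 1, 2, 11, 8, 0, 9]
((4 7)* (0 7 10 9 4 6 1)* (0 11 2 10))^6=(0 10 1)(2 6 4)(7 9 11)=[10, 0, 6, 3, 2, 5, 4, 9, 8, 11, 1, 7]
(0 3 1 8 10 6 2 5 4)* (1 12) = [3, 8, 5, 12, 0, 4, 2, 7, 10, 9, 6, 11, 1] = (0 3 12 1 8 10 6 2 5 4)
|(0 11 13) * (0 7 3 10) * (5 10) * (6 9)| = 14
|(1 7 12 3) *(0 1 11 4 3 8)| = 15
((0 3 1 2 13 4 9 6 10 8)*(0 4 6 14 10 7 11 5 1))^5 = (14)(0 3)(1 11 6 2 5 7 13) = [3, 11, 5, 0, 4, 7, 2, 13, 8, 9, 10, 6, 12, 1, 14]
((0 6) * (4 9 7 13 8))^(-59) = (0 6)(4 9 7 13 8) = [6, 1, 2, 3, 9, 5, 0, 13, 4, 7, 10, 11, 12, 8]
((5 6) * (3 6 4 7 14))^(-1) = (3 14 7 4 5 6) = [0, 1, 2, 14, 5, 6, 3, 4, 8, 9, 10, 11, 12, 13, 7]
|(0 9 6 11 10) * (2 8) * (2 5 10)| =8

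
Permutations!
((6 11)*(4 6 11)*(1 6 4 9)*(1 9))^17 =[0, 6, 2, 3, 4, 5, 1, 7, 8, 9, 10, 11] =(11)(1 6)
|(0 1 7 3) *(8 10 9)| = |(0 1 7 3)(8 10 9)| = 12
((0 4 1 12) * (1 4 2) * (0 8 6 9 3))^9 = (0 2 1 12 8 6 9 3) = [2, 12, 1, 0, 4, 5, 9, 7, 6, 3, 10, 11, 8]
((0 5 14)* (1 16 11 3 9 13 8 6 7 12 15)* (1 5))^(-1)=(0 14 5 15 12 7 6 8 13 9 3 11 16 1)=[14, 0, 2, 11, 4, 15, 8, 6, 13, 3, 10, 16, 7, 9, 5, 12, 1]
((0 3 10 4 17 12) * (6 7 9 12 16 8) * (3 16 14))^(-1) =[12, 1, 2, 14, 10, 5, 8, 6, 16, 7, 3, 11, 9, 13, 17, 15, 0, 4] =(0 12 9 7 6 8 16)(3 14 17 4 10)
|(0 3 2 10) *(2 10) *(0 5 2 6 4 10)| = |(0 3)(2 6 4 10 5)| = 10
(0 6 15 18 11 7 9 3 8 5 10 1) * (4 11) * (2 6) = (0 2 6 15 18 4 11 7 9 3 8 5 10 1) = [2, 0, 6, 8, 11, 10, 15, 9, 5, 3, 1, 7, 12, 13, 14, 18, 16, 17, 4]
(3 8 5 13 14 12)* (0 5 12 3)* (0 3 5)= (3 8 12)(5 13 14)= [0, 1, 2, 8, 4, 13, 6, 7, 12, 9, 10, 11, 3, 14, 5]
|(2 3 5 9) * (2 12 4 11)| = 7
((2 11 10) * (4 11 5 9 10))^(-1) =[0, 1, 10, 3, 11, 2, 6, 7, 8, 5, 9, 4] =(2 10 9 5)(4 11)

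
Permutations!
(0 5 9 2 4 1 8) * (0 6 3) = (0 5 9 2 4 1 8 6 3) = [5, 8, 4, 0, 1, 9, 3, 7, 6, 2]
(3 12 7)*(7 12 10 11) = (12)(3 10 11 7) = [0, 1, 2, 10, 4, 5, 6, 3, 8, 9, 11, 7, 12]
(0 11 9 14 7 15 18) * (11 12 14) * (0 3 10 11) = [12, 1, 2, 10, 4, 5, 6, 15, 8, 0, 11, 9, 14, 13, 7, 18, 16, 17, 3] = (0 12 14 7 15 18 3 10 11 9)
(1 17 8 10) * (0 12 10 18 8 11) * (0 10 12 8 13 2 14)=(0 8 18 13 2 14)(1 17 11 10)=[8, 17, 14, 3, 4, 5, 6, 7, 18, 9, 1, 10, 12, 2, 0, 15, 16, 11, 13]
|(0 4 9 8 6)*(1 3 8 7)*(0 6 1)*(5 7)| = |(0 4 9 5 7)(1 3 8)| = 15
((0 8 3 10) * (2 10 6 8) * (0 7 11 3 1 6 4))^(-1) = (0 4 3 11 7 10 2)(1 8 6) = [4, 8, 0, 11, 3, 5, 1, 10, 6, 9, 2, 7]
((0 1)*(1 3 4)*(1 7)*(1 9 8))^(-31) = (0 9 3 8 4 1 7) = [9, 7, 2, 8, 1, 5, 6, 0, 4, 3]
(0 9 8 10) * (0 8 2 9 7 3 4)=[7, 1, 9, 4, 0, 5, 6, 3, 10, 2, 8]=(0 7 3 4)(2 9)(8 10)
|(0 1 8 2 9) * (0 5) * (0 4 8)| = 10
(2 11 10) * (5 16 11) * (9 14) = (2 5 16 11 10)(9 14) = [0, 1, 5, 3, 4, 16, 6, 7, 8, 14, 2, 10, 12, 13, 9, 15, 11]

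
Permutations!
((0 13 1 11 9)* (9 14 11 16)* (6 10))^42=(0 1 9 13 16)=[1, 9, 2, 3, 4, 5, 6, 7, 8, 13, 10, 11, 12, 16, 14, 15, 0]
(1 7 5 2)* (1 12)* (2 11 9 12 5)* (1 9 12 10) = (1 7 2 5 11 12 9 10) = [0, 7, 5, 3, 4, 11, 6, 2, 8, 10, 1, 12, 9]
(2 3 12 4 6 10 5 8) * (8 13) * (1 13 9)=[0, 13, 3, 12, 6, 9, 10, 7, 2, 1, 5, 11, 4, 8]=(1 13 8 2 3 12 4 6 10 5 9)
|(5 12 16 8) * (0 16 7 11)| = |(0 16 8 5 12 7 11)| = 7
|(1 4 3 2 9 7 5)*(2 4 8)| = 6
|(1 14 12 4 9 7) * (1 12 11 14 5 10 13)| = 4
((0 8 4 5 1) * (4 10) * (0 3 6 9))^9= (10)= [0, 1, 2, 3, 4, 5, 6, 7, 8, 9, 10]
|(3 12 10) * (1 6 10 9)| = |(1 6 10 3 12 9)| = 6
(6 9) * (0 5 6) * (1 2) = (0 5 6 9)(1 2) = [5, 2, 1, 3, 4, 6, 9, 7, 8, 0]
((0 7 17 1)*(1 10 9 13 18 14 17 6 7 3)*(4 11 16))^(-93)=(6 7)(9 14)(10 18)(13 17)=[0, 1, 2, 3, 4, 5, 7, 6, 8, 14, 18, 11, 12, 17, 9, 15, 16, 13, 10]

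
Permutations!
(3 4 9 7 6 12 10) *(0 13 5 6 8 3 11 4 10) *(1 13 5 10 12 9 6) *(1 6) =[5, 13, 2, 12, 1, 6, 9, 8, 3, 7, 11, 4, 0, 10] =(0 5 6 9 7 8 3 12)(1 13 10 11 4)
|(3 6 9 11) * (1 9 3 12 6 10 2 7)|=|(1 9 11 12 6 3 10 2 7)|=9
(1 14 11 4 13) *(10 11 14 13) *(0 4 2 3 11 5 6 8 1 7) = (14)(0 4 10 5 6 8 1 13 7)(2 3 11) = [4, 13, 3, 11, 10, 6, 8, 0, 1, 9, 5, 2, 12, 7, 14]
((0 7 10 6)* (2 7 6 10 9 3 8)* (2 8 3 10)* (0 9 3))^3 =[10, 1, 0, 9, 4, 5, 2, 6, 8, 7, 3] =(0 10 3 9 7 6 2)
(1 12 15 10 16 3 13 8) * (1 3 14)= (1 12 15 10 16 14)(3 13 8)= [0, 12, 2, 13, 4, 5, 6, 7, 3, 9, 16, 11, 15, 8, 1, 10, 14]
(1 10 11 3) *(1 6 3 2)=(1 10 11 2)(3 6)=[0, 10, 1, 6, 4, 5, 3, 7, 8, 9, 11, 2]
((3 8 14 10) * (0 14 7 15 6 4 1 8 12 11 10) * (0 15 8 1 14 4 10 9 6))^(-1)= [15, 1, 2, 10, 0, 5, 9, 8, 7, 11, 6, 12, 3, 13, 4, 14]= (0 15 14 4)(3 10 6 9 11 12)(7 8)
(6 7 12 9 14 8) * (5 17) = (5 17)(6 7 12 9 14 8) = [0, 1, 2, 3, 4, 17, 7, 12, 6, 14, 10, 11, 9, 13, 8, 15, 16, 5]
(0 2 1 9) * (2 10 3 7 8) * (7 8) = (0 10 3 8 2 1 9) = [10, 9, 1, 8, 4, 5, 6, 7, 2, 0, 3]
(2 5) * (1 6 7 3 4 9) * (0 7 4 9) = (0 7 3 9 1 6 4)(2 5) = [7, 6, 5, 9, 0, 2, 4, 3, 8, 1]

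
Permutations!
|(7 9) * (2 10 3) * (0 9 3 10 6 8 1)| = 8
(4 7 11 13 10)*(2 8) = (2 8)(4 7 11 13 10) = [0, 1, 8, 3, 7, 5, 6, 11, 2, 9, 4, 13, 12, 10]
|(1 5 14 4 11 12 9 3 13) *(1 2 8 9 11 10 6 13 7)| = 12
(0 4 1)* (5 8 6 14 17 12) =(0 4 1)(5 8 6 14 17 12) =[4, 0, 2, 3, 1, 8, 14, 7, 6, 9, 10, 11, 5, 13, 17, 15, 16, 12]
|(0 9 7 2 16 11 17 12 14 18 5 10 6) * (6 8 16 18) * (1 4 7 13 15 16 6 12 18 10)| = 16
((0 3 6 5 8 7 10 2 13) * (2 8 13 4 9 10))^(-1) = (0 13 5 6 3)(2 7 8 10 9 4) = [13, 1, 7, 0, 2, 6, 3, 8, 10, 4, 9, 11, 12, 5]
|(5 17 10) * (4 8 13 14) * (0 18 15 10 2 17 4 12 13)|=|(0 18 15 10 5 4 8)(2 17)(12 13 14)|=42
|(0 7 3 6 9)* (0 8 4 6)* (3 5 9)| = 8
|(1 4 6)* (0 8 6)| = |(0 8 6 1 4)| = 5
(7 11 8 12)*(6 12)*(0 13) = (0 13)(6 12 7 11 8) = [13, 1, 2, 3, 4, 5, 12, 11, 6, 9, 10, 8, 7, 0]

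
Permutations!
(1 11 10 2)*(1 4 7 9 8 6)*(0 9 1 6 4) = (0 9 8 4 7 1 11 10 2) = [9, 11, 0, 3, 7, 5, 6, 1, 4, 8, 2, 10]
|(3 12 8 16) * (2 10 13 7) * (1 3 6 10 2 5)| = |(1 3 12 8 16 6 10 13 7 5)| = 10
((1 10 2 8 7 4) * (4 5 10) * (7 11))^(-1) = (1 4)(2 10 5 7 11 8) = [0, 4, 10, 3, 1, 7, 6, 11, 2, 9, 5, 8]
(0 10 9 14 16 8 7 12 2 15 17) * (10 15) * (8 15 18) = [18, 1, 10, 3, 4, 5, 6, 12, 7, 14, 9, 11, 2, 13, 16, 17, 15, 0, 8] = (0 18 8 7 12 2 10 9 14 16 15 17)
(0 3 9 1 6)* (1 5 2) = [3, 6, 1, 9, 4, 2, 0, 7, 8, 5] = (0 3 9 5 2 1 6)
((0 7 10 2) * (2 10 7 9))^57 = (10) = [0, 1, 2, 3, 4, 5, 6, 7, 8, 9, 10]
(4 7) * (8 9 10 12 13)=[0, 1, 2, 3, 7, 5, 6, 4, 9, 10, 12, 11, 13, 8]=(4 7)(8 9 10 12 13)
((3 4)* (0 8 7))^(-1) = (0 7 8)(3 4) = [7, 1, 2, 4, 3, 5, 6, 8, 0]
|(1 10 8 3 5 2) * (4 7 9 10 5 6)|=21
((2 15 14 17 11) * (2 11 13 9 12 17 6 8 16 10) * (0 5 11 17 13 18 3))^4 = (0 18 11)(2 8 15 16 14 10 6)(3 17 5)(9 12 13) = [18, 1, 8, 17, 4, 3, 2, 7, 15, 12, 6, 0, 13, 9, 10, 16, 14, 5, 11]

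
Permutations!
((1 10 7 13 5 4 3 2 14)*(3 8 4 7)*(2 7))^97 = (1 10 3 7 13 5 2 14)(4 8) = [0, 10, 14, 7, 8, 2, 6, 13, 4, 9, 3, 11, 12, 5, 1]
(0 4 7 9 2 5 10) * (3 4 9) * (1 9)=[1, 9, 5, 4, 7, 10, 6, 3, 8, 2, 0]=(0 1 9 2 5 10)(3 4 7)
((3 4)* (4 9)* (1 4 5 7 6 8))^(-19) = (1 7 3 8 5 4 6 9) = [0, 7, 2, 8, 6, 4, 9, 3, 5, 1]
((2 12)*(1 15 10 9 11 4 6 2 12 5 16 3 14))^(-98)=(1 3 5 6 11 10)(2 4 9 15 14 16)=[0, 3, 4, 5, 9, 6, 11, 7, 8, 15, 1, 10, 12, 13, 16, 14, 2]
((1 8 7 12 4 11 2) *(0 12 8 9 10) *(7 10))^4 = (0 2 8 4 9)(1 10 11 7 12) = [2, 10, 8, 3, 9, 5, 6, 12, 4, 0, 11, 7, 1]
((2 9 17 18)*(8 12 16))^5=[0, 1, 9, 3, 4, 5, 6, 7, 16, 17, 10, 11, 8, 13, 14, 15, 12, 18, 2]=(2 9 17 18)(8 16 12)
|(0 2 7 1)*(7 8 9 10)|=7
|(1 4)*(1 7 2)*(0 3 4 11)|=7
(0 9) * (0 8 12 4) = (0 9 8 12 4) = [9, 1, 2, 3, 0, 5, 6, 7, 12, 8, 10, 11, 4]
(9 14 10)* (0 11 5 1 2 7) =(0 11 5 1 2 7)(9 14 10) =[11, 2, 7, 3, 4, 1, 6, 0, 8, 14, 9, 5, 12, 13, 10]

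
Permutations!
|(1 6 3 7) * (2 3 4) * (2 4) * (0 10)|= |(0 10)(1 6 2 3 7)|= 10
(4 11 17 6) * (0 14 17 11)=(0 14 17 6 4)=[14, 1, 2, 3, 0, 5, 4, 7, 8, 9, 10, 11, 12, 13, 17, 15, 16, 6]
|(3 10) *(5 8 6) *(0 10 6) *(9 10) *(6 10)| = 10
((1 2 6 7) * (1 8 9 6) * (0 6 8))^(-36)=[0, 1, 2, 3, 4, 5, 6, 7, 8, 9]=(9)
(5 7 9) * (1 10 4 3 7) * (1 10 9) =(1 9 5 10 4 3 7) =[0, 9, 2, 7, 3, 10, 6, 1, 8, 5, 4]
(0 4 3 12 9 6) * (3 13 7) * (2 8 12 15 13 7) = (0 4 7 3 15 13 2 8 12 9 6) = [4, 1, 8, 15, 7, 5, 0, 3, 12, 6, 10, 11, 9, 2, 14, 13]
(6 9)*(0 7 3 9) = (0 7 3 9 6) = [7, 1, 2, 9, 4, 5, 0, 3, 8, 6]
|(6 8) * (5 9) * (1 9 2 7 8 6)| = |(1 9 5 2 7 8)| = 6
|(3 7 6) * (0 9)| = |(0 9)(3 7 6)| = 6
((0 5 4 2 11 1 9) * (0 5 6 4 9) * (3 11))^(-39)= (0 2 1 4 11 6 3)(5 9)= [2, 4, 1, 0, 11, 9, 3, 7, 8, 5, 10, 6]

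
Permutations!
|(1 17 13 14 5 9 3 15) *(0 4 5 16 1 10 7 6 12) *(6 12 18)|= 90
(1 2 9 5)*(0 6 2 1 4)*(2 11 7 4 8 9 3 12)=(0 6 11 7 4)(2 3 12)(5 8 9)=[6, 1, 3, 12, 0, 8, 11, 4, 9, 5, 10, 7, 2]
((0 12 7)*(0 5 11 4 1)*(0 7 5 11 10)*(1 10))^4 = (0 7)(1 10)(4 5)(11 12) = [7, 10, 2, 3, 5, 4, 6, 0, 8, 9, 1, 12, 11]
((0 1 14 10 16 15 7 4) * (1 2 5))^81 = (0 2 5 1 14 10 16 15 7 4) = [2, 14, 5, 3, 0, 1, 6, 4, 8, 9, 16, 11, 12, 13, 10, 7, 15]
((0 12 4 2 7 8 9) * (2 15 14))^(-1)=(0 9 8 7 2 14 15 4 12)=[9, 1, 14, 3, 12, 5, 6, 2, 7, 8, 10, 11, 0, 13, 15, 4]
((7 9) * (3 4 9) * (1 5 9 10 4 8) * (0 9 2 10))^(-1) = (0 4 10 2 5 1 8 3 7 9) = [4, 8, 5, 7, 10, 1, 6, 9, 3, 0, 2]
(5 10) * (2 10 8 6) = (2 10 5 8 6) = [0, 1, 10, 3, 4, 8, 2, 7, 6, 9, 5]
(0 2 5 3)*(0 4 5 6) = (0 2 6)(3 4 5) = [2, 1, 6, 4, 5, 3, 0]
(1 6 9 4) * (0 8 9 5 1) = [8, 6, 2, 3, 0, 1, 5, 7, 9, 4] = (0 8 9 4)(1 6 5)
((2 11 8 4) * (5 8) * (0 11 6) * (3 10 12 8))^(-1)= (0 6 2 4 8 12 10 3 5 11)= [6, 1, 4, 5, 8, 11, 2, 7, 12, 9, 3, 0, 10]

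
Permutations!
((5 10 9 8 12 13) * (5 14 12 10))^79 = (8 10 9)(12 13 14) = [0, 1, 2, 3, 4, 5, 6, 7, 10, 8, 9, 11, 13, 14, 12]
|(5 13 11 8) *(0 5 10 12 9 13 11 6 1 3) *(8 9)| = |(0 5 11 9 13 6 1 3)(8 10 12)| = 24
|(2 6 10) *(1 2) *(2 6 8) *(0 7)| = 6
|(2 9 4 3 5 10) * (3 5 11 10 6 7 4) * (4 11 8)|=10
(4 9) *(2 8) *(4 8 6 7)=(2 6 7 4 9 8)=[0, 1, 6, 3, 9, 5, 7, 4, 2, 8]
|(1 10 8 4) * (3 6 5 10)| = 7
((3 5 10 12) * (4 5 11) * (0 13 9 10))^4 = (0 12 5 10 4 9 11 13 3) = [12, 1, 2, 0, 9, 10, 6, 7, 8, 11, 4, 13, 5, 3]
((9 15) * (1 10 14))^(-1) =[0, 14, 2, 3, 4, 5, 6, 7, 8, 15, 1, 11, 12, 13, 10, 9] =(1 14 10)(9 15)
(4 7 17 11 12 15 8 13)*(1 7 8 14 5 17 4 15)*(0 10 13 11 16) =(0 10 13 15 14 5 17 16)(1 7 4 8 11 12) =[10, 7, 2, 3, 8, 17, 6, 4, 11, 9, 13, 12, 1, 15, 5, 14, 0, 16]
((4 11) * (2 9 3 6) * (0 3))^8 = (11)(0 2 3 9 6) = [2, 1, 3, 9, 4, 5, 0, 7, 8, 6, 10, 11]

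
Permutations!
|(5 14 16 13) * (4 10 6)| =|(4 10 6)(5 14 16 13)| =12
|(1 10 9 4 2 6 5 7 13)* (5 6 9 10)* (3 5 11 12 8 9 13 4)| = |(1 11 12 8 9 3 5 7 4 2 13)| = 11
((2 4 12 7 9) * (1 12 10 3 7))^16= (12)(2 7 10)(3 4 9)= [0, 1, 7, 4, 9, 5, 6, 10, 8, 3, 2, 11, 12]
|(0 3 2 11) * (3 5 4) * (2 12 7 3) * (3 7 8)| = 15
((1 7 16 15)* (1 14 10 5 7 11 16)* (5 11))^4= (1 5 7)(10 14 15 16 11)= [0, 5, 2, 3, 4, 7, 6, 1, 8, 9, 14, 10, 12, 13, 15, 16, 11]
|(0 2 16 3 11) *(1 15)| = 10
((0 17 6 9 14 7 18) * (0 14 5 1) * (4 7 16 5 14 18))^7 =(18)(0 1 5 16 14 9 6 17)(4 7) =[1, 5, 2, 3, 7, 16, 17, 4, 8, 6, 10, 11, 12, 13, 9, 15, 14, 0, 18]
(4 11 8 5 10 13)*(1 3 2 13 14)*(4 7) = (1 3 2 13 7 4 11 8 5 10 14) = [0, 3, 13, 2, 11, 10, 6, 4, 5, 9, 14, 8, 12, 7, 1]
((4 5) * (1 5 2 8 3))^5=(1 3 8 2 4 5)=[0, 3, 4, 8, 5, 1, 6, 7, 2]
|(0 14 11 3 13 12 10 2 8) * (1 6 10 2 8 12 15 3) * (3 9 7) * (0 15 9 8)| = |(0 14 11 1 6 10)(2 12)(3 13 9 7)(8 15)| = 12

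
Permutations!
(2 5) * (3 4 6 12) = (2 5)(3 4 6 12) = [0, 1, 5, 4, 6, 2, 12, 7, 8, 9, 10, 11, 3]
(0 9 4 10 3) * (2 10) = (0 9 4 2 10 3) = [9, 1, 10, 0, 2, 5, 6, 7, 8, 4, 3]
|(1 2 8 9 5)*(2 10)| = |(1 10 2 8 9 5)| = 6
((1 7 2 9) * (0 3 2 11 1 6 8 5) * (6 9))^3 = (11)(0 6)(2 5)(3 8) = [6, 1, 5, 8, 4, 2, 0, 7, 3, 9, 10, 11]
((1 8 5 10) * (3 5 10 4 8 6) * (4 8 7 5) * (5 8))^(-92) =(1 10 8 7 4 3 6) =[0, 10, 2, 6, 3, 5, 1, 4, 7, 9, 8]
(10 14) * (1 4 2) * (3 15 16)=[0, 4, 1, 15, 2, 5, 6, 7, 8, 9, 14, 11, 12, 13, 10, 16, 3]=(1 4 2)(3 15 16)(10 14)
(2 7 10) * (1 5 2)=(1 5 2 7 10)=[0, 5, 7, 3, 4, 2, 6, 10, 8, 9, 1]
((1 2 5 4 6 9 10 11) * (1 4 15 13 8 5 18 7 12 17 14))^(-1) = (1 14 17 12 7 18 2)(4 11 10 9 6)(5 8 13 15) = [0, 14, 1, 3, 11, 8, 4, 18, 13, 6, 9, 10, 7, 15, 17, 5, 16, 12, 2]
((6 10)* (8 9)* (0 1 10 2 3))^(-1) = (0 3 2 6 10 1)(8 9) = [3, 0, 6, 2, 4, 5, 10, 7, 9, 8, 1]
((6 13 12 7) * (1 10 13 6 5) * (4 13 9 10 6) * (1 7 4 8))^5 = (1 8 6)(4 12 13)(5 7)(9 10) = [0, 8, 2, 3, 12, 7, 1, 5, 6, 10, 9, 11, 13, 4]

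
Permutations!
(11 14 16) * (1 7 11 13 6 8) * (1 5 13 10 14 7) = (5 13 6 8)(7 11)(10 14 16) = [0, 1, 2, 3, 4, 13, 8, 11, 5, 9, 14, 7, 12, 6, 16, 15, 10]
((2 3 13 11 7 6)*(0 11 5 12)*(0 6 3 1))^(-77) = (0 3 12 1 7 5 2 11 13 6) = [3, 7, 11, 12, 4, 2, 0, 5, 8, 9, 10, 13, 1, 6]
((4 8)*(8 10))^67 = (4 10 8) = [0, 1, 2, 3, 10, 5, 6, 7, 4, 9, 8]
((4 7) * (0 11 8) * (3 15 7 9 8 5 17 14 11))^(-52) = (17)(0 4 3 9 15 8 7) = [4, 1, 2, 9, 3, 5, 6, 0, 7, 15, 10, 11, 12, 13, 14, 8, 16, 17]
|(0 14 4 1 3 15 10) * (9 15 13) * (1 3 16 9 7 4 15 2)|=4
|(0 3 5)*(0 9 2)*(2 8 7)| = 7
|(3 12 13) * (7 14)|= |(3 12 13)(7 14)|= 6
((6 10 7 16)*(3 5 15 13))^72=(16)=[0, 1, 2, 3, 4, 5, 6, 7, 8, 9, 10, 11, 12, 13, 14, 15, 16]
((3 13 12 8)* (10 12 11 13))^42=(13)(3 12)(8 10)=[0, 1, 2, 12, 4, 5, 6, 7, 10, 9, 8, 11, 3, 13]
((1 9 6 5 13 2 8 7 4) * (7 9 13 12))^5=(1 6)(2 12)(4 9)(5 13)(7 8)=[0, 6, 12, 3, 9, 13, 1, 8, 7, 4, 10, 11, 2, 5]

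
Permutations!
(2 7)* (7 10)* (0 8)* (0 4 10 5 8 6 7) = (0 6 7 2 5 8 4 10) = [6, 1, 5, 3, 10, 8, 7, 2, 4, 9, 0]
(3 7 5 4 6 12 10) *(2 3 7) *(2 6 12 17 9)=(2 3 6 17 9)(4 12 10 7 5)=[0, 1, 3, 6, 12, 4, 17, 5, 8, 2, 7, 11, 10, 13, 14, 15, 16, 9]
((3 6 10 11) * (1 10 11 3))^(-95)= [0, 1, 2, 3, 4, 5, 6, 7, 8, 9, 10, 11]= (11)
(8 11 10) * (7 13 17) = (7 13 17)(8 11 10) = [0, 1, 2, 3, 4, 5, 6, 13, 11, 9, 8, 10, 12, 17, 14, 15, 16, 7]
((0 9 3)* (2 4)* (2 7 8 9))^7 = [0, 1, 2, 3, 4, 5, 6, 7, 8, 9] = (9)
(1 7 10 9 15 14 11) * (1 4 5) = (1 7 10 9 15 14 11 4 5) = [0, 7, 2, 3, 5, 1, 6, 10, 8, 15, 9, 4, 12, 13, 11, 14]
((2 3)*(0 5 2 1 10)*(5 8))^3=[2, 8, 10, 0, 4, 1, 6, 7, 3, 9, 5]=(0 2 10 5 1 8 3)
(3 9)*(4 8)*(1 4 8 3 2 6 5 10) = [0, 4, 6, 9, 3, 10, 5, 7, 8, 2, 1] = (1 4 3 9 2 6 5 10)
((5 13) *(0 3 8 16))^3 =(0 16 8 3)(5 13) =[16, 1, 2, 0, 4, 13, 6, 7, 3, 9, 10, 11, 12, 5, 14, 15, 8]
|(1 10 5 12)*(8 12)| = |(1 10 5 8 12)| = 5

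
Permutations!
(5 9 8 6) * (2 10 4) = (2 10 4)(5 9 8 6) = [0, 1, 10, 3, 2, 9, 5, 7, 6, 8, 4]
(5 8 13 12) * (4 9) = [0, 1, 2, 3, 9, 8, 6, 7, 13, 4, 10, 11, 5, 12] = (4 9)(5 8 13 12)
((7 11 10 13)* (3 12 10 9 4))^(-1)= (3 4 9 11 7 13 10 12)= [0, 1, 2, 4, 9, 5, 6, 13, 8, 11, 12, 7, 3, 10]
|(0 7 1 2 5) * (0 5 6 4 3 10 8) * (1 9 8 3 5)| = |(0 7 9 8)(1 2 6 4 5)(3 10)| = 20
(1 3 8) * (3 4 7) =(1 4 7 3 8) =[0, 4, 2, 8, 7, 5, 6, 3, 1]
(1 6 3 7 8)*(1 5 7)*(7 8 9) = (1 6 3)(5 8)(7 9) = [0, 6, 2, 1, 4, 8, 3, 9, 5, 7]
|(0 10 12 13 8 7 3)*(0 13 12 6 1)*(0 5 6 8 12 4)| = 24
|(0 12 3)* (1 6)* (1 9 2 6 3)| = |(0 12 1 3)(2 6 9)| = 12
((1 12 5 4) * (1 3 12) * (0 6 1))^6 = [0, 1, 2, 5, 12, 3, 6, 7, 8, 9, 10, 11, 4] = (3 5)(4 12)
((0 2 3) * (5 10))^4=(10)(0 2 3)=[2, 1, 3, 0, 4, 5, 6, 7, 8, 9, 10]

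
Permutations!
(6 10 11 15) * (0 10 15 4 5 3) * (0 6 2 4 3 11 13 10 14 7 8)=(0 14 7 8)(2 4 5 11 3 6 15)(10 13)=[14, 1, 4, 6, 5, 11, 15, 8, 0, 9, 13, 3, 12, 10, 7, 2]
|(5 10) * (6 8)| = |(5 10)(6 8)| = 2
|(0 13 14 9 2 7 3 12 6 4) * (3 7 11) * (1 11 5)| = 12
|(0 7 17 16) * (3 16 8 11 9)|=|(0 7 17 8 11 9 3 16)|=8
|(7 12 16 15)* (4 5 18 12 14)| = |(4 5 18 12 16 15 7 14)| = 8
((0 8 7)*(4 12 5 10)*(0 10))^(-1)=(0 5 12 4 10 7 8)=[5, 1, 2, 3, 10, 12, 6, 8, 0, 9, 7, 11, 4]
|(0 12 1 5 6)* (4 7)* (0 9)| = |(0 12 1 5 6 9)(4 7)| = 6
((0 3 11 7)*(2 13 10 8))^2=(0 11)(2 10)(3 7)(8 13)=[11, 1, 10, 7, 4, 5, 6, 3, 13, 9, 2, 0, 12, 8]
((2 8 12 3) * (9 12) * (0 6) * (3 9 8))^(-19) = (0 6)(2 3)(9 12) = [6, 1, 3, 2, 4, 5, 0, 7, 8, 12, 10, 11, 9]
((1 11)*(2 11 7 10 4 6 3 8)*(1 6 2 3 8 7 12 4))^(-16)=(1 11 7 4 8)(2 3 12 6 10)=[0, 11, 3, 12, 8, 5, 10, 4, 1, 9, 2, 7, 6]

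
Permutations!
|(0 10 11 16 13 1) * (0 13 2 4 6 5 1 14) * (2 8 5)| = 9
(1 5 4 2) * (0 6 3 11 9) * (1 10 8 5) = [6, 1, 10, 11, 2, 4, 3, 7, 5, 0, 8, 9] = (0 6 3 11 9)(2 10 8 5 4)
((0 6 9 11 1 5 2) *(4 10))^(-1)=(0 2 5 1 11 9 6)(4 10)=[2, 11, 5, 3, 10, 1, 0, 7, 8, 6, 4, 9]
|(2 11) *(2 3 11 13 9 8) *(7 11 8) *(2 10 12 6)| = |(2 13 9 7 11 3 8 10 12 6)| = 10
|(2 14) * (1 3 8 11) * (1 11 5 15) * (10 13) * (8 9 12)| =|(1 3 9 12 8 5 15)(2 14)(10 13)| =14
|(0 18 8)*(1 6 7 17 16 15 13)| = 21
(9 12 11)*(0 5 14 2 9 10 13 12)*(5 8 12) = [8, 1, 9, 3, 4, 14, 6, 7, 12, 0, 13, 10, 11, 5, 2] = (0 8 12 11 10 13 5 14 2 9)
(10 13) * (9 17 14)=[0, 1, 2, 3, 4, 5, 6, 7, 8, 17, 13, 11, 12, 10, 9, 15, 16, 14]=(9 17 14)(10 13)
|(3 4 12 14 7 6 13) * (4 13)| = 10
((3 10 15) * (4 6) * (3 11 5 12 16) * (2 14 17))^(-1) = (2 17 14)(3 16 12 5 11 15 10)(4 6) = [0, 1, 17, 16, 6, 11, 4, 7, 8, 9, 3, 15, 5, 13, 2, 10, 12, 14]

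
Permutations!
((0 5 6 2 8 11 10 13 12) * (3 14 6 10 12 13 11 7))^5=(2 6 14 3 7 8)=[0, 1, 6, 7, 4, 5, 14, 8, 2, 9, 10, 11, 12, 13, 3]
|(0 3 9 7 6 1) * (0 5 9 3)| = |(1 5 9 7 6)| = 5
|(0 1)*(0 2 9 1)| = |(1 2 9)| = 3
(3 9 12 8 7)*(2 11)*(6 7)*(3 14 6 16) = [0, 1, 11, 9, 4, 5, 7, 14, 16, 12, 10, 2, 8, 13, 6, 15, 3] = (2 11)(3 9 12 8 16)(6 7 14)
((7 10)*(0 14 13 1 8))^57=(0 13 8 14 1)(7 10)=[13, 0, 2, 3, 4, 5, 6, 10, 14, 9, 7, 11, 12, 8, 1]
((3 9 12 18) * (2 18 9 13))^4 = (18) = [0, 1, 2, 3, 4, 5, 6, 7, 8, 9, 10, 11, 12, 13, 14, 15, 16, 17, 18]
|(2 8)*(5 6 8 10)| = 5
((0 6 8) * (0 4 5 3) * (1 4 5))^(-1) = (0 3 5 8 6)(1 4) = [3, 4, 2, 5, 1, 8, 0, 7, 6]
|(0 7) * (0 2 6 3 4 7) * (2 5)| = |(2 6 3 4 7 5)| = 6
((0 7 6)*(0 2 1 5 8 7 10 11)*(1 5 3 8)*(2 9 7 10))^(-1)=(0 11 10 8 3 1 5 2)(6 7 9)=[11, 5, 0, 1, 4, 2, 7, 9, 3, 6, 8, 10]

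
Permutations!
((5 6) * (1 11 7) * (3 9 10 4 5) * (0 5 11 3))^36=(1 3 9 10 4 11 7)=[0, 3, 2, 9, 11, 5, 6, 1, 8, 10, 4, 7]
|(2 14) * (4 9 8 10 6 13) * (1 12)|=6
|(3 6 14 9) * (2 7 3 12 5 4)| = |(2 7 3 6 14 9 12 5 4)| = 9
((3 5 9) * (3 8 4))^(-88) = (3 9 4 5 8) = [0, 1, 2, 9, 5, 8, 6, 7, 3, 4]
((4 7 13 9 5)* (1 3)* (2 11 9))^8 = [0, 1, 11, 3, 7, 4, 6, 13, 8, 5, 10, 9, 12, 2] = (2 11 9 5 4 7 13)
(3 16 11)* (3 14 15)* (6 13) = (3 16 11 14 15)(6 13) = [0, 1, 2, 16, 4, 5, 13, 7, 8, 9, 10, 14, 12, 6, 15, 3, 11]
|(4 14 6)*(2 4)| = |(2 4 14 6)| = 4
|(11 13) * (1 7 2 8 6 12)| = 6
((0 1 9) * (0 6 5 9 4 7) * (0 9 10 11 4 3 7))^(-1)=(0 4 11 10 5 6 9 7 3 1)=[4, 0, 2, 1, 11, 6, 9, 3, 8, 7, 5, 10]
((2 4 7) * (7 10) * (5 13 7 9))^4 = (2 5 4 13 10 7 9) = [0, 1, 5, 3, 13, 4, 6, 9, 8, 2, 7, 11, 12, 10]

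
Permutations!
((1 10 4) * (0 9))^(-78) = (10) = [0, 1, 2, 3, 4, 5, 6, 7, 8, 9, 10]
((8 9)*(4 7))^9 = (4 7)(8 9) = [0, 1, 2, 3, 7, 5, 6, 4, 9, 8]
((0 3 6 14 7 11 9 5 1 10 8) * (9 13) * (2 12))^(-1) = (0 8 10 1 5 9 13 11 7 14 6 3)(2 12) = [8, 5, 12, 0, 4, 9, 3, 14, 10, 13, 1, 7, 2, 11, 6]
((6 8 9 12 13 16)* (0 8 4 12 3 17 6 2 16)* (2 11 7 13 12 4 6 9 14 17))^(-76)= (0 8 14 17 9 3 2 16 11 7 13)= [8, 1, 16, 2, 4, 5, 6, 13, 14, 3, 10, 7, 12, 0, 17, 15, 11, 9]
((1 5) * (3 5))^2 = (1 5 3) = [0, 5, 2, 1, 4, 3]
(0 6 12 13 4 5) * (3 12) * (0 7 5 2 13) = [6, 1, 13, 12, 2, 7, 3, 5, 8, 9, 10, 11, 0, 4] = (0 6 3 12)(2 13 4)(5 7)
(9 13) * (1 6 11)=(1 6 11)(9 13)=[0, 6, 2, 3, 4, 5, 11, 7, 8, 13, 10, 1, 12, 9]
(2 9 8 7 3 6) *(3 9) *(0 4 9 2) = (0 4 9 8 7 2 3 6) = [4, 1, 3, 6, 9, 5, 0, 2, 7, 8]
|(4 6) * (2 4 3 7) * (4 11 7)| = 3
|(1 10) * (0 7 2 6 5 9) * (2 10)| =|(0 7 10 1 2 6 5 9)| =8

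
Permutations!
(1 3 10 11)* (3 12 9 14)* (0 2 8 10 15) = (0 2 8 10 11 1 12 9 14 3 15) = [2, 12, 8, 15, 4, 5, 6, 7, 10, 14, 11, 1, 9, 13, 3, 0]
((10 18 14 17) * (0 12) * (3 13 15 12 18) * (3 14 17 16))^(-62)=(0 15 3 14 17)(10 18 12 13 16)=[15, 1, 2, 14, 4, 5, 6, 7, 8, 9, 18, 11, 13, 16, 17, 3, 10, 0, 12]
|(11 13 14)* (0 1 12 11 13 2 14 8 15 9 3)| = 11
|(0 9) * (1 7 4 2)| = 4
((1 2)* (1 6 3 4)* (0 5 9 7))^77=(0 5 9 7)(1 6 4 2 3)=[5, 6, 3, 1, 2, 9, 4, 0, 8, 7]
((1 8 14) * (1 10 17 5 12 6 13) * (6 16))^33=(1 10 12 13 14 5 6 8 17 16)=[0, 10, 2, 3, 4, 6, 8, 7, 17, 9, 12, 11, 13, 14, 5, 15, 1, 16]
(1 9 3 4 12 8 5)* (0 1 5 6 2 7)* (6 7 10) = (0 1 9 3 4 12 8 7)(2 10 6) = [1, 9, 10, 4, 12, 5, 2, 0, 7, 3, 6, 11, 8]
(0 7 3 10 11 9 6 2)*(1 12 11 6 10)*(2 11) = (0 7 3 1 12 2)(6 11 9 10) = [7, 12, 0, 1, 4, 5, 11, 3, 8, 10, 6, 9, 2]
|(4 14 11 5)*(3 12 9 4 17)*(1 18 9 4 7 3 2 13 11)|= |(1 18 9 7 3 12 4 14)(2 13 11 5 17)|= 40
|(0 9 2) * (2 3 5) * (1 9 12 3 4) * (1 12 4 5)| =|(0 4 12 3 1 9 5 2)| =8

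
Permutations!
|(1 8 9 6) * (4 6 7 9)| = |(1 8 4 6)(7 9)| = 4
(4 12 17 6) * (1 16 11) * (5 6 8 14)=[0, 16, 2, 3, 12, 6, 4, 7, 14, 9, 10, 1, 17, 13, 5, 15, 11, 8]=(1 16 11)(4 12 17 8 14 5 6)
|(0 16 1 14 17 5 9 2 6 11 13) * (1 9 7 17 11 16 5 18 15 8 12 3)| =|(0 5 7 17 18 15 8 12 3 1 14 11 13)(2 6 16 9)| =52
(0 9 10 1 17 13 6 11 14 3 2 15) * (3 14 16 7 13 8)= [9, 17, 15, 2, 4, 5, 11, 13, 3, 10, 1, 16, 12, 6, 14, 0, 7, 8]= (0 9 10 1 17 8 3 2 15)(6 11 16 7 13)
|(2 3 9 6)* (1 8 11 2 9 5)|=|(1 8 11 2 3 5)(6 9)|=6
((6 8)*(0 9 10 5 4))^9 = [4, 1, 2, 3, 5, 10, 8, 7, 6, 0, 9] = (0 4 5 10 9)(6 8)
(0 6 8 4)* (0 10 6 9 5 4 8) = [9, 1, 2, 3, 10, 4, 0, 7, 8, 5, 6] = (0 9 5 4 10 6)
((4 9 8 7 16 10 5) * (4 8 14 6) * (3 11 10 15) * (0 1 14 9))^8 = (16)(0 6 1 4 14) = [6, 4, 2, 3, 14, 5, 1, 7, 8, 9, 10, 11, 12, 13, 0, 15, 16]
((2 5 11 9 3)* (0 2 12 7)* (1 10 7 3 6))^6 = [1, 11, 10, 3, 4, 7, 5, 6, 8, 2, 9, 0, 12] = (12)(0 1 11)(2 10 9)(5 7 6)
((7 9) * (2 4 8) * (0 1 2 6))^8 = [2, 4, 8, 3, 6, 5, 1, 7, 0, 9] = (9)(0 2 8)(1 4 6)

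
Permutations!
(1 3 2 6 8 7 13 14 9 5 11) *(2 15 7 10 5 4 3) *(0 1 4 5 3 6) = (0 1 2)(3 15 7 13 14 9 5 11 4 6 8 10) = [1, 2, 0, 15, 6, 11, 8, 13, 10, 5, 3, 4, 12, 14, 9, 7]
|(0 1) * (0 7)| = 3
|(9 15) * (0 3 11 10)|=4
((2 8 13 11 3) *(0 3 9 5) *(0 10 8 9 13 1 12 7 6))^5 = (0 10 6 5 7 9 12 2 1 3 8)(11 13) = [10, 3, 1, 8, 4, 7, 5, 9, 0, 12, 6, 13, 2, 11]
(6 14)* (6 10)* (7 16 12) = (6 14 10)(7 16 12) = [0, 1, 2, 3, 4, 5, 14, 16, 8, 9, 6, 11, 7, 13, 10, 15, 12]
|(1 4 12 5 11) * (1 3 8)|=7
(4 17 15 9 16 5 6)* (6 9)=(4 17 15 6)(5 9 16)=[0, 1, 2, 3, 17, 9, 4, 7, 8, 16, 10, 11, 12, 13, 14, 6, 5, 15]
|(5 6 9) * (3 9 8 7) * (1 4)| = |(1 4)(3 9 5 6 8 7)| = 6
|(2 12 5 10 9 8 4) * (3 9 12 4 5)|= 6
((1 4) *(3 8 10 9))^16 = (10) = [0, 1, 2, 3, 4, 5, 6, 7, 8, 9, 10]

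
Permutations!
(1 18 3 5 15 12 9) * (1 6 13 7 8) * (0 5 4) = (0 5 15 12 9 6 13 7 8 1 18 3 4) = [5, 18, 2, 4, 0, 15, 13, 8, 1, 6, 10, 11, 9, 7, 14, 12, 16, 17, 3]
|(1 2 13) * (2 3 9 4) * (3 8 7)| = 8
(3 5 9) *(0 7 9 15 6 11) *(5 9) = (0 7 5 15 6 11)(3 9) = [7, 1, 2, 9, 4, 15, 11, 5, 8, 3, 10, 0, 12, 13, 14, 6]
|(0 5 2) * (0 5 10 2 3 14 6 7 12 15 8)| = |(0 10 2 5 3 14 6 7 12 15 8)| = 11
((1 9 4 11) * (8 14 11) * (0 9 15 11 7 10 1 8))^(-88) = [4, 8, 2, 3, 9, 5, 6, 15, 10, 0, 11, 7, 12, 13, 1, 14] = (0 4 9)(1 8 10 11 7 15 14)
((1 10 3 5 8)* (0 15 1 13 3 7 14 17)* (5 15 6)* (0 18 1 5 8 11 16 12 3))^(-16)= (1 7 17)(3 5 16)(10 14 18)(11 12 15)= [0, 7, 2, 5, 4, 16, 6, 17, 8, 9, 14, 12, 15, 13, 18, 11, 3, 1, 10]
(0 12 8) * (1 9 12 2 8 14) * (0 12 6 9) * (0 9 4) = (0 2 8 12 14 1 9 6 4) = [2, 9, 8, 3, 0, 5, 4, 7, 12, 6, 10, 11, 14, 13, 1]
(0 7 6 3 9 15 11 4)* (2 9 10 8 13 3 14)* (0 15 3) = (0 7 6 14 2 9 3 10 8 13)(4 15 11) = [7, 1, 9, 10, 15, 5, 14, 6, 13, 3, 8, 4, 12, 0, 2, 11]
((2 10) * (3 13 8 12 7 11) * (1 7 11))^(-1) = (1 7)(2 10)(3 11 12 8 13) = [0, 7, 10, 11, 4, 5, 6, 1, 13, 9, 2, 12, 8, 3]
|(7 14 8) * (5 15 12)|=|(5 15 12)(7 14 8)|=3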